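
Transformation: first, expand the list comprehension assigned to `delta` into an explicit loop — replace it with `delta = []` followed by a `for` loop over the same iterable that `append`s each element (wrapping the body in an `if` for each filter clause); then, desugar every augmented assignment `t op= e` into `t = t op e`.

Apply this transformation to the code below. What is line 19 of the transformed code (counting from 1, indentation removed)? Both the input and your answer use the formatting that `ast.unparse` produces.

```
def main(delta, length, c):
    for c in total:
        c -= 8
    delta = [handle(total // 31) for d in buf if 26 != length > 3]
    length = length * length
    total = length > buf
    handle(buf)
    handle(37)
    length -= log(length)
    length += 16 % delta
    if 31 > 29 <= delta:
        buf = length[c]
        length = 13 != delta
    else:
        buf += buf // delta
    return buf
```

Transformed code:
def main(delta, length, c):
    for c in total:
        c = c - 8
    delta = []
    for d in buf:
        if 26 != length > 3:
            delta.append(handle(total // 31))
    length = length * length
    total = length > buf
    handle(buf)
    handle(37)
    length = length - log(length)
    length = length + 16 % delta
    if 31 > 29 <= delta:
        buf = length[c]
        length = 13 != delta
    else:
        buf = buf + buf // delta
    return buf

return buf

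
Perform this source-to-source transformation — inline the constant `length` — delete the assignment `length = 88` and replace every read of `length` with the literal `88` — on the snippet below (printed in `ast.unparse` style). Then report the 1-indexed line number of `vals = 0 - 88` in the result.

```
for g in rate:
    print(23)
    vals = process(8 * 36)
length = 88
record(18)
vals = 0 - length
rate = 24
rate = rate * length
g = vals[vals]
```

Transformed code:
for g in rate:
    print(23)
    vals = process(8 * 36)
record(18)
vals = 0 - 88
rate = 24
rate = rate * 88
g = vals[vals]

5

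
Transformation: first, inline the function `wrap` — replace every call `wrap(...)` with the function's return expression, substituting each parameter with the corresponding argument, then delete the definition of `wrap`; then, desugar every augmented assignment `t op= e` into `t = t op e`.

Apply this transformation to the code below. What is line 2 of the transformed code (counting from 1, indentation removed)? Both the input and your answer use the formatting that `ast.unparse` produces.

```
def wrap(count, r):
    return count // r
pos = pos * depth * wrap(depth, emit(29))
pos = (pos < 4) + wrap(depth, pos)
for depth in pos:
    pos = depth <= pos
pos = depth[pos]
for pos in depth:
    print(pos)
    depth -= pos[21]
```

pos = (pos < 4) + depth // pos

Transformed code:
pos = pos * depth * (depth // emit(29))
pos = (pos < 4) + depth // pos
for depth in pos:
    pos = depth <= pos
pos = depth[pos]
for pos in depth:
    print(pos)
    depth = depth - pos[21]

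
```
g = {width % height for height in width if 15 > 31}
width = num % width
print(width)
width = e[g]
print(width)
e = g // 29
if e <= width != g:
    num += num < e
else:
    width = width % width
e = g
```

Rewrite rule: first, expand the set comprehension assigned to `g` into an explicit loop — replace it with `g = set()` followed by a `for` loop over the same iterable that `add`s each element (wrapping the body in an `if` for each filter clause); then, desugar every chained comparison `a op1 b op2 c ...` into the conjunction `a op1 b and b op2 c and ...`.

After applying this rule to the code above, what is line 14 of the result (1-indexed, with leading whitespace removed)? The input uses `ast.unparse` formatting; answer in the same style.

Transformed code:
g = set()
for height in width:
    if 15 > 31:
        g.add(width % height)
width = num % width
print(width)
width = e[g]
print(width)
e = g // 29
if e <= width and width != g:
    num += num < e
else:
    width = width % width
e = g

e = g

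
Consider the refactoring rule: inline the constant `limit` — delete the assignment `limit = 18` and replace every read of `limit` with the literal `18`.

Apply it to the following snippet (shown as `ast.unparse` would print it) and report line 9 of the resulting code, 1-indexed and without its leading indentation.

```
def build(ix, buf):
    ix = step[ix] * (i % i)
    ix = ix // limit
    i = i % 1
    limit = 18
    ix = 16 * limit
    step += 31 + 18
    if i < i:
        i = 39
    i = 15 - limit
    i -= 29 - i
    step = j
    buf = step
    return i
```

Transformed code:
def build(ix, buf):
    ix = step[ix] * (i % i)
    ix = ix // 18
    i = i % 1
    ix = 16 * 18
    step += 31 + 18
    if i < i:
        i = 39
    i = 15 - 18
    i -= 29 - i
    step = j
    buf = step
    return i

i = 15 - 18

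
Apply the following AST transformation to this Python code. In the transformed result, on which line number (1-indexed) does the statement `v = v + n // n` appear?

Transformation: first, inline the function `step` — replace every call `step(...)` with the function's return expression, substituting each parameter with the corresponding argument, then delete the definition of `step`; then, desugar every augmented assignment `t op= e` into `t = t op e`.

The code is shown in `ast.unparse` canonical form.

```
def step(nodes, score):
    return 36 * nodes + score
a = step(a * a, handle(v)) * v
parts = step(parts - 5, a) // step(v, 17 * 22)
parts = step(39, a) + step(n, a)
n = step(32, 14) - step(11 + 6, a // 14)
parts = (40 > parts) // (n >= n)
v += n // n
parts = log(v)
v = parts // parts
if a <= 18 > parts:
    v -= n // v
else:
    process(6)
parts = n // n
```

6

Transformed code:
a = (36 * (a * a) + handle(v)) * v
parts = (36 * (parts - 5) + a) // (36 * v + 17 * 22)
parts = 36 * 39 + a + (36 * n + a)
n = 36 * 32 + 14 - (36 * (11 + 6) + a // 14)
parts = (40 > parts) // (n >= n)
v = v + n // n
parts = log(v)
v = parts // parts
if a <= 18 > parts:
    v = v - n // v
else:
    process(6)
parts = n // n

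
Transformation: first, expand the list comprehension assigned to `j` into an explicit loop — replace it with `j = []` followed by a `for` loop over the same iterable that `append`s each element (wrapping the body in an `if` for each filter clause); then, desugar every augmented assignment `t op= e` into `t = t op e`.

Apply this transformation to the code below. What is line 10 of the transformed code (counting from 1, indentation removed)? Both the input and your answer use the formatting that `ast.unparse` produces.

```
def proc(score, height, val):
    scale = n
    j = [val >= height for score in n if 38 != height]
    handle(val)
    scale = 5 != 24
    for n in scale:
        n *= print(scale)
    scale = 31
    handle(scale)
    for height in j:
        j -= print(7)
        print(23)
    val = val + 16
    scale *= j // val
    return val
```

n = n * print(scale)

Transformed code:
def proc(score, height, val):
    scale = n
    j = []
    for score in n:
        if 38 != height:
            j.append(val >= height)
    handle(val)
    scale = 5 != 24
    for n in scale:
        n = n * print(scale)
    scale = 31
    handle(scale)
    for height in j:
        j = j - print(7)
        print(23)
    val = val + 16
    scale = scale * (j // val)
    return val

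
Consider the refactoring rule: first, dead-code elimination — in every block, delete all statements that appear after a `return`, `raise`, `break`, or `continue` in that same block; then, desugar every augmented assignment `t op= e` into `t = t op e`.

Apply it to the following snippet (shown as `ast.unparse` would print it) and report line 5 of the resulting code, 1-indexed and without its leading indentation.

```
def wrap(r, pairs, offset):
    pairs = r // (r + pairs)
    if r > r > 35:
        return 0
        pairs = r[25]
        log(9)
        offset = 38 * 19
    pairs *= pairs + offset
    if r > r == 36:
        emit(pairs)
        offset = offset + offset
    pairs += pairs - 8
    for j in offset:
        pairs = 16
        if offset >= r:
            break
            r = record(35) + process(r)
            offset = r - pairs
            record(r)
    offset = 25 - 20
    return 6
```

pairs = pairs * (pairs + offset)

Transformed code:
def wrap(r, pairs, offset):
    pairs = r // (r + pairs)
    if r > r > 35:
        return 0
    pairs = pairs * (pairs + offset)
    if r > r == 36:
        emit(pairs)
        offset = offset + offset
    pairs = pairs + (pairs - 8)
    for j in offset:
        pairs = 16
        if offset >= r:
            break
    offset = 25 - 20
    return 6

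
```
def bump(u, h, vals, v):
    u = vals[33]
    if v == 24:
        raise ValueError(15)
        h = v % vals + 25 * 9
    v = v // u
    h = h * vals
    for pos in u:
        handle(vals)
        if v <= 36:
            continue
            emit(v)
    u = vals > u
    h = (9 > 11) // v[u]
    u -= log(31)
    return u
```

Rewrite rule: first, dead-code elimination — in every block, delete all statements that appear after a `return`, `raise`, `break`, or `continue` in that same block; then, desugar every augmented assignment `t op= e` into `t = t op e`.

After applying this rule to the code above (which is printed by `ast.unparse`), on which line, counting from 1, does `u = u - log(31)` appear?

Transformed code:
def bump(u, h, vals, v):
    u = vals[33]
    if v == 24:
        raise ValueError(15)
    v = v // u
    h = h * vals
    for pos in u:
        handle(vals)
        if v <= 36:
            continue
    u = vals > u
    h = (9 > 11) // v[u]
    u = u - log(31)
    return u

13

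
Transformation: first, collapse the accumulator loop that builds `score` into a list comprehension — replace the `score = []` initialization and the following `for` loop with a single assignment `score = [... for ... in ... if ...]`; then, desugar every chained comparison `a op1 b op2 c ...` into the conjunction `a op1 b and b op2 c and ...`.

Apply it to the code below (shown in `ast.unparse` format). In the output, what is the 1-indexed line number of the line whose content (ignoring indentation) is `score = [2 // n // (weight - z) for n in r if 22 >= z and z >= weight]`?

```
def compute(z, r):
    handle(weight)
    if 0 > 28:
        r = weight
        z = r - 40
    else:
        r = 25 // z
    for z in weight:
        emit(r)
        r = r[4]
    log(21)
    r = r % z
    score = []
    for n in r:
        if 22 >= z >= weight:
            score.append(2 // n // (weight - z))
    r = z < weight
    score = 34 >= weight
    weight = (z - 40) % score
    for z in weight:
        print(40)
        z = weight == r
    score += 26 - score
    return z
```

13

Transformed code:
def compute(z, r):
    handle(weight)
    if 0 > 28:
        r = weight
        z = r - 40
    else:
        r = 25 // z
    for z in weight:
        emit(r)
        r = r[4]
    log(21)
    r = r % z
    score = [2 // n // (weight - z) for n in r if 22 >= z and z >= weight]
    r = z < weight
    score = 34 >= weight
    weight = (z - 40) % score
    for z in weight:
        print(40)
        z = weight == r
    score += 26 - score
    return z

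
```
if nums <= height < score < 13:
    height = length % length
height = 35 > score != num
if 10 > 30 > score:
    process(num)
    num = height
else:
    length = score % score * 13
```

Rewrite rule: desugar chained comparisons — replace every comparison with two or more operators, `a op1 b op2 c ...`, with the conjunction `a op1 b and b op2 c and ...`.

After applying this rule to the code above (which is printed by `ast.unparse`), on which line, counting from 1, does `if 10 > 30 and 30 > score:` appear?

Transformed code:
if nums <= height and height < score and (score < 13):
    height = length % length
height = 35 > score and score != num
if 10 > 30 and 30 > score:
    process(num)
    num = height
else:
    length = score % score * 13

4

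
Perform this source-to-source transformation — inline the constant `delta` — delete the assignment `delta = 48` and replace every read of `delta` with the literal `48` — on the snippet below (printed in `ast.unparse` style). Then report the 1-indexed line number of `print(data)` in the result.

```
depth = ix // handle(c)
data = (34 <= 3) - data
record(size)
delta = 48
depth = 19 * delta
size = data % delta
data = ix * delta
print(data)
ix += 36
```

Transformed code:
depth = ix // handle(c)
data = (34 <= 3) - data
record(size)
depth = 19 * 48
size = data % 48
data = ix * 48
print(data)
ix += 36

7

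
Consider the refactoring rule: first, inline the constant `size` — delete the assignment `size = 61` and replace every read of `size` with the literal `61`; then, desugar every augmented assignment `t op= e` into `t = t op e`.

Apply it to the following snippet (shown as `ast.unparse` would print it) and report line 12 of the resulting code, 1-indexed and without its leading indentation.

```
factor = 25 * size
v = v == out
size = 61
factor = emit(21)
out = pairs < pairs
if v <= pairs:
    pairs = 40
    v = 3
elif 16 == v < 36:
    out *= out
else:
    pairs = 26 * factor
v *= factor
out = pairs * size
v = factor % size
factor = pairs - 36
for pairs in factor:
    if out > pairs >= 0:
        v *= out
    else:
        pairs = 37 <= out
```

Transformed code:
factor = 25 * 61
v = v == out
factor = emit(21)
out = pairs < pairs
if v <= pairs:
    pairs = 40
    v = 3
elif 16 == v < 36:
    out = out * out
else:
    pairs = 26 * factor
v = v * factor
out = pairs * 61
v = factor % 61
factor = pairs - 36
for pairs in factor:
    if out > pairs >= 0:
        v = v * out
    else:
        pairs = 37 <= out

v = v * factor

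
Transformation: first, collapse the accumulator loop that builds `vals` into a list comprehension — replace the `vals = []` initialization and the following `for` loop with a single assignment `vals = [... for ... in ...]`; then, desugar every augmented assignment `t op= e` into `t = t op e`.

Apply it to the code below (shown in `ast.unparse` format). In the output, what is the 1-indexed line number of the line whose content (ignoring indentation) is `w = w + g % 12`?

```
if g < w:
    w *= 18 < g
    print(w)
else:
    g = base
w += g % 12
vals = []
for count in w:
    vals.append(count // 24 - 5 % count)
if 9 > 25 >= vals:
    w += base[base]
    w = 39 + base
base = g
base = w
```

Transformed code:
if g < w:
    w = w * (18 < g)
    print(w)
else:
    g = base
w = w + g % 12
vals = [count // 24 - 5 % count for count in w]
if 9 > 25 >= vals:
    w = w + base[base]
    w = 39 + base
base = g
base = w

6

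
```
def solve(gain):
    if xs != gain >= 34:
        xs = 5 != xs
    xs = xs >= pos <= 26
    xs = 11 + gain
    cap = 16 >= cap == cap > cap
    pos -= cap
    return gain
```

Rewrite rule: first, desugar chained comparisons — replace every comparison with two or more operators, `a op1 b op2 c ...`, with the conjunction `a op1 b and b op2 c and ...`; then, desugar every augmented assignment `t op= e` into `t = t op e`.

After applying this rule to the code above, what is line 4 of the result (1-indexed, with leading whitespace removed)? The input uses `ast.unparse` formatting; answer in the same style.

Transformed code:
def solve(gain):
    if xs != gain and gain >= 34:
        xs = 5 != xs
    xs = xs >= pos and pos <= 26
    xs = 11 + gain
    cap = 16 >= cap and cap == cap and (cap > cap)
    pos = pos - cap
    return gain

xs = xs >= pos and pos <= 26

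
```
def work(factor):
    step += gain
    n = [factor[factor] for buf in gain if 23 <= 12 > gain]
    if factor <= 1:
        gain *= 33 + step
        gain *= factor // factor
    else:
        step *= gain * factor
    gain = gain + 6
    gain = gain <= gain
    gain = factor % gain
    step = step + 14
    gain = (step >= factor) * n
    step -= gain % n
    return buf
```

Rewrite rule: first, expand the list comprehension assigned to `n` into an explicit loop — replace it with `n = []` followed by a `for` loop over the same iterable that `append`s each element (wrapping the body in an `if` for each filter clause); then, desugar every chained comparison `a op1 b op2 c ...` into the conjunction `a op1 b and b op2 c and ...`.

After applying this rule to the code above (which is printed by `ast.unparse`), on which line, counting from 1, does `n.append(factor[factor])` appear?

6

Transformed code:
def work(factor):
    step += gain
    n = []
    for buf in gain:
        if 23 <= 12 and 12 > gain:
            n.append(factor[factor])
    if factor <= 1:
        gain *= 33 + step
        gain *= factor // factor
    else:
        step *= gain * factor
    gain = gain + 6
    gain = gain <= gain
    gain = factor % gain
    step = step + 14
    gain = (step >= factor) * n
    step -= gain % n
    return buf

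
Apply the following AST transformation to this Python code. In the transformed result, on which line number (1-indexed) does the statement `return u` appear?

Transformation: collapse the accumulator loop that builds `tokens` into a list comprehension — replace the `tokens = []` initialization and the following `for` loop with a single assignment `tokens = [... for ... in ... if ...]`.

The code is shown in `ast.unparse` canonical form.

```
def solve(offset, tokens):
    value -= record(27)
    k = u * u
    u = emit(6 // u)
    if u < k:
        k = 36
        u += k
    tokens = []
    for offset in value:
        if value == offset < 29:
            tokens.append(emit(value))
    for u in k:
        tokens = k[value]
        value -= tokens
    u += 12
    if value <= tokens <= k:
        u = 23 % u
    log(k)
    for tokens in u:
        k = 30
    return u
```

Transformed code:
def solve(offset, tokens):
    value -= record(27)
    k = u * u
    u = emit(6 // u)
    if u < k:
        k = 36
        u += k
    tokens = [emit(value) for offset in value if value == offset < 29]
    for u in k:
        tokens = k[value]
        value -= tokens
    u += 12
    if value <= tokens <= k:
        u = 23 % u
    log(k)
    for tokens in u:
        k = 30
    return u

18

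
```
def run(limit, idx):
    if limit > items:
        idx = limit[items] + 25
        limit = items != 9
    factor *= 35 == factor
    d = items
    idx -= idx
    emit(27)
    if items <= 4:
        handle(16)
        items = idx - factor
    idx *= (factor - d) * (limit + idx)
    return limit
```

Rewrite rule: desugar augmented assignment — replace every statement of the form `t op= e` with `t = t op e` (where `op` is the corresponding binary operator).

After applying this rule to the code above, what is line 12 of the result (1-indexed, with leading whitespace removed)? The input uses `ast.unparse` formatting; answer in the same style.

Transformed code:
def run(limit, idx):
    if limit > items:
        idx = limit[items] + 25
        limit = items != 9
    factor = factor * (35 == factor)
    d = items
    idx = idx - idx
    emit(27)
    if items <= 4:
        handle(16)
        items = idx - factor
    idx = idx * ((factor - d) * (limit + idx))
    return limit

idx = idx * ((factor - d) * (limit + idx))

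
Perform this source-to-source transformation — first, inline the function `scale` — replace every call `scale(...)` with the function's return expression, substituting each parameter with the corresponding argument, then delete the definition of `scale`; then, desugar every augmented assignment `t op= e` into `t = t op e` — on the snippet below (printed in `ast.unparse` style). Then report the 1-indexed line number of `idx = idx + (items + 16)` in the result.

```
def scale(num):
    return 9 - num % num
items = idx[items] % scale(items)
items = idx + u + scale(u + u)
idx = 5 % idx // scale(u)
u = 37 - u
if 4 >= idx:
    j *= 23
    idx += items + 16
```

Transformed code:
items = idx[items] % (9 - items % items)
items = idx + u + (9 - (u + u) % (u + u))
idx = 5 % idx // (9 - u % u)
u = 37 - u
if 4 >= idx:
    j = j * 23
    idx = idx + (items + 16)

7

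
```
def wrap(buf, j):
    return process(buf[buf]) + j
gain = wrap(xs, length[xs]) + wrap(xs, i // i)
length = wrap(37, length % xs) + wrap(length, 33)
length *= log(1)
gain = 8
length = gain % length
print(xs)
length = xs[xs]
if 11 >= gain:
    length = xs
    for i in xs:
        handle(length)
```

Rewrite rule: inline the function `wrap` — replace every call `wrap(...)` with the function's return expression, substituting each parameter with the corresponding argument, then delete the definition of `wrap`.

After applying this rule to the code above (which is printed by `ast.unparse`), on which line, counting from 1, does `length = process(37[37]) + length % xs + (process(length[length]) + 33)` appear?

2

Transformed code:
gain = process(xs[xs]) + length[xs] + (process(xs[xs]) + i // i)
length = process(37[37]) + length % xs + (process(length[length]) + 33)
length *= log(1)
gain = 8
length = gain % length
print(xs)
length = xs[xs]
if 11 >= gain:
    length = xs
    for i in xs:
        handle(length)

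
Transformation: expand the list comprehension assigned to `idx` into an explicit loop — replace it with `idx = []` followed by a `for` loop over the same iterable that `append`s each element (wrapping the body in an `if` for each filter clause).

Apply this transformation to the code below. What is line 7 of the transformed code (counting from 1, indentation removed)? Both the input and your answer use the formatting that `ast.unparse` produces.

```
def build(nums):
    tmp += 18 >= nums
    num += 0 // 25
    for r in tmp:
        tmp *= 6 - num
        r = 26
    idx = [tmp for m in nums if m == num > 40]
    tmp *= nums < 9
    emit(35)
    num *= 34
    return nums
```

idx = []

Transformed code:
def build(nums):
    tmp += 18 >= nums
    num += 0 // 25
    for r in tmp:
        tmp *= 6 - num
        r = 26
    idx = []
    for m in nums:
        if m == num > 40:
            idx.append(tmp)
    tmp *= nums < 9
    emit(35)
    num *= 34
    return nums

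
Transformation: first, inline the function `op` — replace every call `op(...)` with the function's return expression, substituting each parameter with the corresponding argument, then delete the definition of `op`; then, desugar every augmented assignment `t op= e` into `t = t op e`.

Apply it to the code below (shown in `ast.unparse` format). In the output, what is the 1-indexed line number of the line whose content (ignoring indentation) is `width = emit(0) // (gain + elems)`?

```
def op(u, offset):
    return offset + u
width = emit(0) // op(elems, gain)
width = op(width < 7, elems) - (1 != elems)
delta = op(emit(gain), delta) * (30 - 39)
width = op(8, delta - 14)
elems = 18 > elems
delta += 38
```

1

Transformed code:
width = emit(0) // (gain + elems)
width = elems + (width < 7) - (1 != elems)
delta = (delta + emit(gain)) * (30 - 39)
width = delta - 14 + 8
elems = 18 > elems
delta = delta + 38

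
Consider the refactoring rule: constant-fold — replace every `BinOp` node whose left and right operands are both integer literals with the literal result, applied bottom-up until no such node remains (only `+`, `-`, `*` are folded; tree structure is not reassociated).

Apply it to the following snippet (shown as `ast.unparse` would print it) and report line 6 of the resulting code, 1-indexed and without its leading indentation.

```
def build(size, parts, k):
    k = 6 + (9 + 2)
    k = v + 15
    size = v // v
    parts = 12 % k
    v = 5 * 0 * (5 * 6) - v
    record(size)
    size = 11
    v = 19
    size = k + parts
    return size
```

v = 0 - v

Transformed code:
def build(size, parts, k):
    k = 17
    k = v + 15
    size = v // v
    parts = 12 % k
    v = 0 - v
    record(size)
    size = 11
    v = 19
    size = k + parts
    return size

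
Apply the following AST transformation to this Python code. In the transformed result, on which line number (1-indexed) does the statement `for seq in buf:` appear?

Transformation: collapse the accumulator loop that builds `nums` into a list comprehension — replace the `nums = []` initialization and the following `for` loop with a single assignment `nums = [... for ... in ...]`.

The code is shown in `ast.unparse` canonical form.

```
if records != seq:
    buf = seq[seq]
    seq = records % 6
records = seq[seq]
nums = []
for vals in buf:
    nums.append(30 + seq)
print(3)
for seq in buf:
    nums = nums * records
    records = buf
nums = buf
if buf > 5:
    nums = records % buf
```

Transformed code:
if records != seq:
    buf = seq[seq]
    seq = records % 6
records = seq[seq]
nums = [30 + seq for vals in buf]
print(3)
for seq in buf:
    nums = nums * records
    records = buf
nums = buf
if buf > 5:
    nums = records % buf

7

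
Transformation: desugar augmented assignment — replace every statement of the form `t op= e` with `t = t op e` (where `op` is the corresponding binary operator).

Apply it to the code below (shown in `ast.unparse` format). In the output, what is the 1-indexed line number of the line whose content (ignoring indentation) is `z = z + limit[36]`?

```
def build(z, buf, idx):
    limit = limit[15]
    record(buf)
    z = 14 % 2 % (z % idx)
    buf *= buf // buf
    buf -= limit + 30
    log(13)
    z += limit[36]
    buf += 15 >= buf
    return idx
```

Transformed code:
def build(z, buf, idx):
    limit = limit[15]
    record(buf)
    z = 14 % 2 % (z % idx)
    buf = buf * (buf // buf)
    buf = buf - (limit + 30)
    log(13)
    z = z + limit[36]
    buf = buf + (15 >= buf)
    return idx

8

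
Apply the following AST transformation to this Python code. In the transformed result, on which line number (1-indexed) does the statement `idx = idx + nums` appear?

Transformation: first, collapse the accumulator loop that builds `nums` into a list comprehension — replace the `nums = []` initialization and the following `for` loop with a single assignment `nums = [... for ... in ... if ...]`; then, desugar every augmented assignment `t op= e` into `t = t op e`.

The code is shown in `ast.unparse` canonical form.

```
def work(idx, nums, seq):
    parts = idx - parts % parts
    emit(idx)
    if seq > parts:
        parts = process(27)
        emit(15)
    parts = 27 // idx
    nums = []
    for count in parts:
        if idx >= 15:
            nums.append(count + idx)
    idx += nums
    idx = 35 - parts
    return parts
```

Transformed code:
def work(idx, nums, seq):
    parts = idx - parts % parts
    emit(idx)
    if seq > parts:
        parts = process(27)
        emit(15)
    parts = 27 // idx
    nums = [count + idx for count in parts if idx >= 15]
    idx = idx + nums
    idx = 35 - parts
    return parts

9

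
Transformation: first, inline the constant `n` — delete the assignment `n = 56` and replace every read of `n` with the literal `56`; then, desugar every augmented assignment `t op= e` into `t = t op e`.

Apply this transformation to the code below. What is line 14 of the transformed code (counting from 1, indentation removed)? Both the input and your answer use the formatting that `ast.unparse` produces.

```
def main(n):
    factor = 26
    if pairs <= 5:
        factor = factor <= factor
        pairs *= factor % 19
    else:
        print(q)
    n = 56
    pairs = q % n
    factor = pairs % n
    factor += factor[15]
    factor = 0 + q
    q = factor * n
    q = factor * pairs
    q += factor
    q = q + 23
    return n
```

Transformed code:
def main(n):
    factor = 26
    if pairs <= 5:
        factor = factor <= factor
        pairs = pairs * (factor % 19)
    else:
        print(q)
    pairs = q % 56
    factor = pairs % 56
    factor = factor + factor[15]
    factor = 0 + q
    q = factor * 56
    q = factor * pairs
    q = q + factor
    q = q + 23
    return 56

q = q + factor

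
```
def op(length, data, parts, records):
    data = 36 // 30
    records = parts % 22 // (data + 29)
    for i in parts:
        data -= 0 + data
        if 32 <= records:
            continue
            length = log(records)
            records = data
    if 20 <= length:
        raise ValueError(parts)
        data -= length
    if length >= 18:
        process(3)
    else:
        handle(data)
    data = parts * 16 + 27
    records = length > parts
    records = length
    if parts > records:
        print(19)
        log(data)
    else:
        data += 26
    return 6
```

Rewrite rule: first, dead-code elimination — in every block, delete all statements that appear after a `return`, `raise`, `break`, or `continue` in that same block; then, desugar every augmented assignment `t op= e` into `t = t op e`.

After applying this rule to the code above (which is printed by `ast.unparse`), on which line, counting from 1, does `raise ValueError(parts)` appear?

Transformed code:
def op(length, data, parts, records):
    data = 36 // 30
    records = parts % 22 // (data + 29)
    for i in parts:
        data = data - (0 + data)
        if 32 <= records:
            continue
    if 20 <= length:
        raise ValueError(parts)
    if length >= 18:
        process(3)
    else:
        handle(data)
    data = parts * 16 + 27
    records = length > parts
    records = length
    if parts > records:
        print(19)
        log(data)
    else:
        data = data + 26
    return 6

9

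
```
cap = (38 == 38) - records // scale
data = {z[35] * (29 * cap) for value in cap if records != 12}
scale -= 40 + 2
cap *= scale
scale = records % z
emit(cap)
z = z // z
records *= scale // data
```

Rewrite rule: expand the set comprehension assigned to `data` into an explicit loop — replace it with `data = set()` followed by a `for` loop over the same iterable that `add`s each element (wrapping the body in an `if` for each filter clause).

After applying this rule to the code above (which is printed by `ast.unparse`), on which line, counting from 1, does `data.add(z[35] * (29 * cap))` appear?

5

Transformed code:
cap = (38 == 38) - records // scale
data = set()
for value in cap:
    if records != 12:
        data.add(z[35] * (29 * cap))
scale -= 40 + 2
cap *= scale
scale = records % z
emit(cap)
z = z // z
records *= scale // data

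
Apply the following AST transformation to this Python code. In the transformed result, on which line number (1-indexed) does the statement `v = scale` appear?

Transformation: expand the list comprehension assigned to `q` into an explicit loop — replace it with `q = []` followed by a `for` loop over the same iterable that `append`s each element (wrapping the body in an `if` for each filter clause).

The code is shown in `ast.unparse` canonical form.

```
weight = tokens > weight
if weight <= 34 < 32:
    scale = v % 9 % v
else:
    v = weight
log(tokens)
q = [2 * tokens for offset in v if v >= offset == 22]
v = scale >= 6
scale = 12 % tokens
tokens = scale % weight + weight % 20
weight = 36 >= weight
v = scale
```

Transformed code:
weight = tokens > weight
if weight <= 34 < 32:
    scale = v % 9 % v
else:
    v = weight
log(tokens)
q = []
for offset in v:
    if v >= offset == 22:
        q.append(2 * tokens)
v = scale >= 6
scale = 12 % tokens
tokens = scale % weight + weight % 20
weight = 36 >= weight
v = scale

15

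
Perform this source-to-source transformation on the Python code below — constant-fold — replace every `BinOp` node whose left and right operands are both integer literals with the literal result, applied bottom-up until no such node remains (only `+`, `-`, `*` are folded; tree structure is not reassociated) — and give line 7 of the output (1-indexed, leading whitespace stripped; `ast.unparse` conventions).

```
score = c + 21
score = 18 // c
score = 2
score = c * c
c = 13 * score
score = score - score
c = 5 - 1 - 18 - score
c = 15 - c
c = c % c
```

c = -14 - score

Transformed code:
score = c + 21
score = 18 // c
score = 2
score = c * c
c = 13 * score
score = score - score
c = -14 - score
c = 15 - c
c = c % c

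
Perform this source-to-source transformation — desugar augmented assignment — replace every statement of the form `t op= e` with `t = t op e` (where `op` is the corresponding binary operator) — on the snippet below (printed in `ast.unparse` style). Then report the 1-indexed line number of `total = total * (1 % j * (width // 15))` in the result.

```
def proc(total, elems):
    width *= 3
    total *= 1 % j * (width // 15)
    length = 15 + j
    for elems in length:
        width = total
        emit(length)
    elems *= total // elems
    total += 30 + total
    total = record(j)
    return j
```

3

Transformed code:
def proc(total, elems):
    width = width * 3
    total = total * (1 % j * (width // 15))
    length = 15 + j
    for elems in length:
        width = total
        emit(length)
    elems = elems * (total // elems)
    total = total + (30 + total)
    total = record(j)
    return j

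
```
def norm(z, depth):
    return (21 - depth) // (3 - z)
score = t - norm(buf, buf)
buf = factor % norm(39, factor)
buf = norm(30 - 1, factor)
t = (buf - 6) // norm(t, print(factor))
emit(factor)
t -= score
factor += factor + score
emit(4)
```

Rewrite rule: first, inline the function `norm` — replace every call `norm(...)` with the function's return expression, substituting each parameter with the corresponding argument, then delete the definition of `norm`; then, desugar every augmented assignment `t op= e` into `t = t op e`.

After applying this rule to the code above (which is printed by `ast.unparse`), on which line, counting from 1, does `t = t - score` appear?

Transformed code:
score = t - (21 - buf) // (3 - buf)
buf = factor % ((21 - factor) // (3 - 39))
buf = (21 - factor) // (3 - (30 - 1))
t = (buf - 6) // ((21 - print(factor)) // (3 - t))
emit(factor)
t = t - score
factor = factor + (factor + score)
emit(4)

6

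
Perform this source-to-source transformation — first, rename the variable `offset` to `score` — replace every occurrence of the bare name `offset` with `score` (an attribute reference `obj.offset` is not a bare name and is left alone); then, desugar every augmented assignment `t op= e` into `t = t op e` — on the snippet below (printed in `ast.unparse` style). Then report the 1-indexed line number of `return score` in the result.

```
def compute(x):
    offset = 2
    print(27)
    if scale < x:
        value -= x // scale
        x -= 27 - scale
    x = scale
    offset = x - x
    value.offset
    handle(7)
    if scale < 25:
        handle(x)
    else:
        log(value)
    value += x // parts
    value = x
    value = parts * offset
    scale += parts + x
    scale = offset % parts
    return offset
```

Transformed code:
def compute(x):
    score = 2
    print(27)
    if scale < x:
        value = value - x // scale
        x = x - (27 - scale)
    x = scale
    score = x - x
    value.offset
    handle(7)
    if scale < 25:
        handle(x)
    else:
        log(value)
    value = value + x // parts
    value = x
    value = parts * score
    scale = scale + (parts + x)
    scale = score % parts
    return score

20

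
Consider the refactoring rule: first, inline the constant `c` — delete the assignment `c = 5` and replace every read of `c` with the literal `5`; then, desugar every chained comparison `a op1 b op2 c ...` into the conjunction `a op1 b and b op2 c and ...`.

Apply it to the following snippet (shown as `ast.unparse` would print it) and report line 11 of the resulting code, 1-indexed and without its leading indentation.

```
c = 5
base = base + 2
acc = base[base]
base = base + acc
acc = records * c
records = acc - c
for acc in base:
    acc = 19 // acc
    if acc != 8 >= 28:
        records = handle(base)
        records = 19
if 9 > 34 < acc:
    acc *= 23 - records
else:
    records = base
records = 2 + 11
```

Transformed code:
base = base + 2
acc = base[base]
base = base + acc
acc = records * 5
records = acc - 5
for acc in base:
    acc = 19 // acc
    if acc != 8 and 8 >= 28:
        records = handle(base)
        records = 19
if 9 > 34 and 34 < acc:
    acc *= 23 - records
else:
    records = base
records = 2 + 11

if 9 > 34 and 34 < acc:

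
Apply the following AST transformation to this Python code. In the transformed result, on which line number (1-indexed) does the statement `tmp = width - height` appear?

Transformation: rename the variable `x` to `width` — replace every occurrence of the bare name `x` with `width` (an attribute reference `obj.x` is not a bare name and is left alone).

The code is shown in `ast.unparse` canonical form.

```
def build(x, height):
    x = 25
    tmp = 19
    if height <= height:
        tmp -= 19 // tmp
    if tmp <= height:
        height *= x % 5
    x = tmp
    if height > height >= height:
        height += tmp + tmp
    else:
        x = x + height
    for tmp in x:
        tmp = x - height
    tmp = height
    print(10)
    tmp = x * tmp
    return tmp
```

Transformed code:
def build(width, height):
    width = 25
    tmp = 19
    if height <= height:
        tmp -= 19 // tmp
    if tmp <= height:
        height *= width % 5
    width = tmp
    if height > height >= height:
        height += tmp + tmp
    else:
        width = width + height
    for tmp in width:
        tmp = width - height
    tmp = height
    print(10)
    tmp = width * tmp
    return tmp

14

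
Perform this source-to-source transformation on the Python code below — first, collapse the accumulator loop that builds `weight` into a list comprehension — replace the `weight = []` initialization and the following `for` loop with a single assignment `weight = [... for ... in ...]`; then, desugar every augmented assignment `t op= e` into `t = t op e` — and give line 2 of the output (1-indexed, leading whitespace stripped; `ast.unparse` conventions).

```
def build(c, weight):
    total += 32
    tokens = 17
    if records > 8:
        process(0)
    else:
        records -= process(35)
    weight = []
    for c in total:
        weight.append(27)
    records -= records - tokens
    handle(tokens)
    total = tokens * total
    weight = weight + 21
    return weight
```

Transformed code:
def build(c, weight):
    total = total + 32
    tokens = 17
    if records > 8:
        process(0)
    else:
        records = records - process(35)
    weight = [27 for c in total]
    records = records - (records - tokens)
    handle(tokens)
    total = tokens * total
    weight = weight + 21
    return weight

total = total + 32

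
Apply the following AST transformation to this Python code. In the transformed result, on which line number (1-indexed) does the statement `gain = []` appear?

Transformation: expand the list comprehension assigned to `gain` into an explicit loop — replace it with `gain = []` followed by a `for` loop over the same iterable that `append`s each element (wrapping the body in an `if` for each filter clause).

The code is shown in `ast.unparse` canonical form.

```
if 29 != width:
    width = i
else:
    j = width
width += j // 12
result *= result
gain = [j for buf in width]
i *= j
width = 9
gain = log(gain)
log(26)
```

7

Transformed code:
if 29 != width:
    width = i
else:
    j = width
width += j // 12
result *= result
gain = []
for buf in width:
    gain.append(j)
i *= j
width = 9
gain = log(gain)
log(26)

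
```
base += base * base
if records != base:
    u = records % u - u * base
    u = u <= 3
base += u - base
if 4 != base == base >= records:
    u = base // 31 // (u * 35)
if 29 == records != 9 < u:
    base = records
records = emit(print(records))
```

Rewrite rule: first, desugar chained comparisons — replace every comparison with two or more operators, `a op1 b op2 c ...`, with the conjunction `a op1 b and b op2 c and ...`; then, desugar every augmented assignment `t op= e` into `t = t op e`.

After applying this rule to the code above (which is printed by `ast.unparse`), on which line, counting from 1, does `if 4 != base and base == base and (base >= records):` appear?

6

Transformed code:
base = base + base * base
if records != base:
    u = records % u - u * base
    u = u <= 3
base = base + (u - base)
if 4 != base and base == base and (base >= records):
    u = base // 31 // (u * 35)
if 29 == records and records != 9 and (9 < u):
    base = records
records = emit(print(records))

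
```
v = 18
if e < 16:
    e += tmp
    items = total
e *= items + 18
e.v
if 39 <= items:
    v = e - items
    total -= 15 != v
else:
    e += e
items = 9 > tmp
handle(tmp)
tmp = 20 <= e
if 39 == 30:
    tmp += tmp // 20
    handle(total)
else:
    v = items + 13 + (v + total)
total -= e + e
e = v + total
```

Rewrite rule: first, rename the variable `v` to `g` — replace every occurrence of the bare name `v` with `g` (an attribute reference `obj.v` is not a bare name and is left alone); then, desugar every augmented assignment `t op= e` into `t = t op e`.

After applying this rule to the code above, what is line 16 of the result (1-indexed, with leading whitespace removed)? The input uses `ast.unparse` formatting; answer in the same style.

Transformed code:
g = 18
if e < 16:
    e = e + tmp
    items = total
e = e * (items + 18)
e.v
if 39 <= items:
    g = e - items
    total = total - (15 != g)
else:
    e = e + e
items = 9 > tmp
handle(tmp)
tmp = 20 <= e
if 39 == 30:
    tmp = tmp + tmp // 20
    handle(total)
else:
    g = items + 13 + (g + total)
total = total - (e + e)
e = g + total

tmp = tmp + tmp // 20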